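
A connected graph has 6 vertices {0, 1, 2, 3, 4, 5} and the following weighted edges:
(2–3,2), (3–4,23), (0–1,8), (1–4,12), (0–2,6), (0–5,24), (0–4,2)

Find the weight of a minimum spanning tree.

Kruskal: consider edges lightest-first.
0–4 (2): add. Components now {0,4} {1} {2} {3} {5}
2–3 (2): add. Components now {0,4} {1} {2,3} {5}
0–2 (6): add. Components now {0,2,3,4} {1} {5}
0–1 (8): add. Components now {0,1,2,3,4} {5}
1–4 (12): skip — 1 and 4 already connected.
3–4 (23): skip — 3 and 4 already connected.
0–5 (24): add. Components now {0,1,2,3,4,5}
MST edges: 0–4, 2–3, 0–2, 0–1, 0–5; total weight 2+2+6+8+24 = 42.

42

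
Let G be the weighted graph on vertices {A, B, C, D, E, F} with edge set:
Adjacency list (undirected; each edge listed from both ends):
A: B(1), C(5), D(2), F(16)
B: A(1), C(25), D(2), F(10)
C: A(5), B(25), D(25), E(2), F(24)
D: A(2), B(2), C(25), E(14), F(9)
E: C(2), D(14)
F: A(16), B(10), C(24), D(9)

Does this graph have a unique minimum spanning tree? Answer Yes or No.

No

Kruskal's algorithm — process edges by increasing weight (ties by edge label):
A-B (1): add — endpoints in different components.
A-D (2): add — endpoints in different components.
B-D (2): skip — B and D already connected.
C-E (2): add — endpoints in different components.
A-C (5): add — endpoints in different components.
D-F (9): add — endpoints in different components.
Non-tree edge B-D has weight 2, equal to the heaviest edge on its tree cycle — swapping gives another MST of the same weight. Not unique.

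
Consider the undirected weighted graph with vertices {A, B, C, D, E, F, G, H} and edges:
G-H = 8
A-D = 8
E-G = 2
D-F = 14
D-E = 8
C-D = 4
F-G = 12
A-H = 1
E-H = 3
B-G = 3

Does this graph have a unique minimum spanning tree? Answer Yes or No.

No

Kruskal: consider edges lightest-first.
A-H (1): add — endpoints in different components.
E-G (2): add — endpoints in different components.
B-G (3): add — endpoints in different components.
E-H (3): add — endpoints in different components.
C-D (4): add — endpoints in different components.
A-D (8): add — endpoints in different components.
D-E (8): skip — D and E already connected.
G-H (8): skip — G and H already connected.
F-G (12): add — endpoints in different components.
Non-tree edge D-E has weight 8, equal to the heaviest edge on its tree cycle — swapping gives another MST of the same weight. Not unique.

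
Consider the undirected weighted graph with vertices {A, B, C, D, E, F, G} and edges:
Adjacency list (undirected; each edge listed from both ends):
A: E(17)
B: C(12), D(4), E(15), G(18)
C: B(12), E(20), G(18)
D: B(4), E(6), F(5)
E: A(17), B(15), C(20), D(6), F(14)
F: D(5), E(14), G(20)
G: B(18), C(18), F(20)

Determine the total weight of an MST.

62

Grow the tree from B using Prim:
Step 1: frontier [B-D 4, B-C 12, B-E 15, B-G 18] → take B-D (4); add D.
Step 2: frontier [B-C 12, B-E 15, B-G 18, D-F 5, D-E 6] → take D-F (5); add F.
Step 3: frontier [B-C 12, B-E 15, B-G 18, D-E 6, E-F 14, F-G 20] → take D-E (6); add E.
Step 4: frontier [B-C 12, B-G 18, A-E 17, C-E 20, F-G 20] → take B-C (12); add C.
Step 5: frontier [B-G 18, C-G 18, A-E 17, F-G 20] → take A-E (17); add A.
Step 6: frontier [B-G 18, C-G 18, F-G 20] → take B-G (18); add G.
MST edges: B-D, D-F, D-E, B-C, A-E, B-G; total weight 4+5+6+12+17+18 = 62.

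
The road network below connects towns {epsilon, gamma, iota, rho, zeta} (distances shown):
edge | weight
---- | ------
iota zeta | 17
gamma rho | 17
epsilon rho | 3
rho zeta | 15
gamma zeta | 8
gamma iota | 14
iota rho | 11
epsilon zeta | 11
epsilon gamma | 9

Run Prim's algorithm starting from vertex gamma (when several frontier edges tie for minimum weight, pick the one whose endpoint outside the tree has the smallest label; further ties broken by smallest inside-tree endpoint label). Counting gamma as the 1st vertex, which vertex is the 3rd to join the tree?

Prim, starting at gamma.
Step 1: cheapest edge leaving the tree is gamma zeta (8); add zeta.
Step 2: cheapest edge leaving the tree is epsilon gamma (9); add epsilon.
Step 3: cheapest edge leaving the tree is epsilon rho (3); add rho.
Step 4: cheapest edge leaving the tree is iota rho (11); add iota.
Vertex order: gamma, zeta, epsilon, rho, iota. The 3rd vertex is epsilon.

epsilon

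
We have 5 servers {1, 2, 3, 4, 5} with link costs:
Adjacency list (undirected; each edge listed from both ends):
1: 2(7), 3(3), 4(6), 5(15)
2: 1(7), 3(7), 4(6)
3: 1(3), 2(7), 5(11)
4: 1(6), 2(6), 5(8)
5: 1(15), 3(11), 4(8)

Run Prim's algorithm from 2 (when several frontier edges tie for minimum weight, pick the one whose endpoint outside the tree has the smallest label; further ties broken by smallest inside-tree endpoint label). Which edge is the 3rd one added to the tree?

Grow the tree from 2 using Prim:
Step 1: frontier [2–4 6, 1–2 7, 2–3 7] → take 2–4 (6); add 4.
Step 2: frontier [1–2 7, 2–3 7, 1–4 6, 4–5 8] → take 1–4 (6); add 1.
Step 3: frontier [1–3 3, 1–5 15, 2–3 7, 4–5 8] → take 1–3 (3); add 3.
Step 4: frontier [1–5 15, 3–5 11, 4–5 8] → take 4–5 (8); add 5.
The 3rd edge added is 1–3.

1-3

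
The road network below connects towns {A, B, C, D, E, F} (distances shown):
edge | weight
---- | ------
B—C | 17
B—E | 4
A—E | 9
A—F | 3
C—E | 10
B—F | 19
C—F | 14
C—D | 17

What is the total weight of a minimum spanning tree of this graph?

Grow the tree from C using Prim:
Step 1: frontier [C—E 10, C—F 14, B—C 17, C—D 17] → take C—E (10); add E.
Step 2: frontier [C—F 14, B—C 17, C—D 17, B—E 4, A—E 9] → take B—E (4); add B.
Step 3: frontier [B—F 19, C—F 14, C—D 17, A—E 9] → take A—E (9); add A.
Step 4: frontier [A—F 3, B—F 19, C—F 14, C—D 17] → take A—F (3); add F.
Step 5: frontier [C—D 17] → take C—D (17); add D.
MST edges: C—E, B—E, A—E, A—F, C—D; total weight 10+4+9+3+17 = 43.

43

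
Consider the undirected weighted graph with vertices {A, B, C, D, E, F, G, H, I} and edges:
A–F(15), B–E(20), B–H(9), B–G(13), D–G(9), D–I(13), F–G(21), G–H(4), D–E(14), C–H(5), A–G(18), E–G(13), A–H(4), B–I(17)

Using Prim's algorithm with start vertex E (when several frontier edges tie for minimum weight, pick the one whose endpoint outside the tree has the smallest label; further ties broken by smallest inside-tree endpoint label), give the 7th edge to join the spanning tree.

D-I

Grow the tree from E using Prim:
Step 1: frontier [E–G 13, D–E 14, B–E 20] → take E–G (13); add G.
Step 2: frontier [D–E 14, B–E 20, G–H 4, D–G 9, B–G 13, A–G 18, F–G 21] → take G–H (4); add H.
Step 3: frontier [D–E 14, B–E 20, D–G 9, B–G 13, A–G 18, F–G 21, A–H 4, C–H 5, B–H 9] → take A–H (4); add A.
Step 4: frontier [A–F 15, D–E 14, B–E 20, D–G 9, B–G 13, F–G 21, C–H 5, B–H 9] → take C–H (5); add C.
Step 5: frontier [A–F 15, D–E 14, B–E 20, D–G 9, B–G 13, F–G 21, B–H 9] → take B–H (9); add B.
Step 6: frontier [A–F 15, B–I 17, D–E 14, D–G 9, F–G 21] → take D–G (9); add D.
Step 7: frontier [A–F 15, B–I 17, D–I 13, F–G 21] → take D–I (13); add I.
Step 8: frontier [A–F 15, F–G 21] → take A–F (15); add F.
The 7th edge added is D–I.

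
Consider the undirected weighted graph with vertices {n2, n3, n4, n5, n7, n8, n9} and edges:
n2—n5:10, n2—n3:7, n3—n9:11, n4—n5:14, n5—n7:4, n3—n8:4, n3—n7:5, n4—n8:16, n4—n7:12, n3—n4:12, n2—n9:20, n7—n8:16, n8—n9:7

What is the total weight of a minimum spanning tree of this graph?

39

Sort edges by weight, then run Kruskal:
n3—n8 (4): add — endpoints in different components.
n5—n7 (4): add — endpoints in different components.
n3—n7 (5): add — endpoints in different components.
n2—n3 (7): add — endpoints in different components.
n8—n9 (7): add — endpoints in different components.
n2—n5 (10): skip — n2 and n5 already connected.
n3—n9 (11): skip — n3 and n9 already connected.
n3—n4 (12): add — endpoints in different components.
MST edges: n3—n8, n5—n7, n3—n7, n2—n3, n8—n9, n3—n4; total weight 4+4+5+7+7+12 = 39.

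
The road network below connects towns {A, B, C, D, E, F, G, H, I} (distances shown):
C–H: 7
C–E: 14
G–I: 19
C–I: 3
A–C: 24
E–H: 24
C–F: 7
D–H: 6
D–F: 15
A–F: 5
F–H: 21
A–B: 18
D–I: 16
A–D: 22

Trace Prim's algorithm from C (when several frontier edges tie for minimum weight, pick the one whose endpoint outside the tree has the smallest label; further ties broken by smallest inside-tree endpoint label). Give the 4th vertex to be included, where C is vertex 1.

A

Grow the tree from C using Prim:
Step 1: cheapest edge leaving the tree is C–I (3); add I.
Step 2: cheapest edge leaving the tree is C–F (7); add F.
Step 3: cheapest edge leaving the tree is A–F (5); add A.
Step 4: cheapest edge leaving the tree is C–H (7); add H.
Step 5: cheapest edge leaving the tree is D–H (6); add D.
Step 6: cheapest edge leaving the tree is C–E (14); add E.
Step 7: cheapest edge leaving the tree is A–B (18); add B.
Step 8: cheapest edge leaving the tree is G–I (19); add G.
Vertex order: C, I, F, A, H, D, E, B, G. The 4th vertex is A.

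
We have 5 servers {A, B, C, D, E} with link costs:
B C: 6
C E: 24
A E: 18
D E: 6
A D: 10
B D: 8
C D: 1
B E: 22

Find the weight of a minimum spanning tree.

23

Prim's algorithm from C:
Step 1: frontier [C D 1, B C 6, C E 24] → take C D (1); add D.
Step 2: frontier [B C 6, C E 24, D E 6, B D 8, A D 10] → take B C (6); add B.
Step 3: frontier [B E 22, C E 24, D E 6, A D 10] → take D E (6); add E.
Step 4: frontier [A D 10, A E 18] → take A D (10); add A.
MST edges: C D, B C, D E, A D; total weight 1+6+6+10 = 23.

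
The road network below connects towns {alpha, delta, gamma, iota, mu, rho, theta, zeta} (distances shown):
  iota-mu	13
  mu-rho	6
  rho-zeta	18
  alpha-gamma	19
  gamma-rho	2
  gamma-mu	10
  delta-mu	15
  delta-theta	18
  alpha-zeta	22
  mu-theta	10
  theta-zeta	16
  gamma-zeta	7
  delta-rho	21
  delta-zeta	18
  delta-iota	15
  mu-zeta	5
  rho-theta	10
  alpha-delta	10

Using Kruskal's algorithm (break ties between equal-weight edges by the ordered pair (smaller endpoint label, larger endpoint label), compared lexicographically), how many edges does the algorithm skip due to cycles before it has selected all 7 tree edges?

Kruskal's algorithm — process edges by increasing weight (ties by edge label):
gamma-rho (2): add — endpoints in different components.
mu-zeta (5): add — endpoints in different components.
mu-rho (6): add — endpoints in different components.
gamma-zeta (7): skip — gamma and zeta already connected.
alpha-delta (10): add — endpoints in different components.
gamma-mu (10): skip — gamma and mu already connected.
mu-theta (10): add — endpoints in different components.
rho-theta (10): skip — rho and theta already connected.
iota-mu (13): add — endpoints in different components.
delta-iota (15): add — endpoints in different components.
Edges rejected before the tree was complete: 3.

3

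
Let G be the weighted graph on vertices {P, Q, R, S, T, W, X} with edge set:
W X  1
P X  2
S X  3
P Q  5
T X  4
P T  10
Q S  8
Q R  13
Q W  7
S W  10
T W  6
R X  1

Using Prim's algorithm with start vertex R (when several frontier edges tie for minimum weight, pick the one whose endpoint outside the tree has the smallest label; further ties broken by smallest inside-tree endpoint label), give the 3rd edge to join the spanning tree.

P-X

Prim, starting at R.
Step 1: frontier [R X 1, Q R 13] → take R X (1); add X.
Step 2: frontier [Q R 13, W X 1, P X 2, S X 3, T X 4] → take W X (1); add W.
Step 3: frontier [Q R 13, T W 6, Q W 7, S W 10, P X 2, S X 3, T X 4] → take P X (2); add P.
Step 4: frontier [P Q 5, P T 10, Q R 13, T W 6, Q W 7, S W 10, S X 3, T X 4] → take S X (3); add S.
Step 5: frontier [P Q 5, P T 10, Q R 13, Q S 8, T W 6, Q W 7, T X 4] → take T X (4); add T.
Step 6: frontier [P Q 5, Q R 13, Q S 8, Q W 7] → take P Q (5); add Q.
The 3rd edge added is P X.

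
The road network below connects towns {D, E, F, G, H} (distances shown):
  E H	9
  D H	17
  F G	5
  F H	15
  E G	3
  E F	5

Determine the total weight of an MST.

34

Kruskal's algorithm — process edges by increasing weight (ties by edge label):
E G (3): add — endpoints in different components.
E F (5): add — endpoints in different components.
F G (5): skip — F and G already connected.
E H (9): add — endpoints in different components.
F H (15): skip — F and H already connected.
D H (17): add — endpoints in different components.
MST edges: E G, E F, E H, D H; total weight 3+5+9+17 = 34.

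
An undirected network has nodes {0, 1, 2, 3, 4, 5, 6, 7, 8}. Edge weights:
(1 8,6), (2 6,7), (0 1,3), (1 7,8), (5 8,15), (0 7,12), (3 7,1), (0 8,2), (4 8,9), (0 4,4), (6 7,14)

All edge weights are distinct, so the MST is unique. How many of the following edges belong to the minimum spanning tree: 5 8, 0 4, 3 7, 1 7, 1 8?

4

Kruskal's algorithm — process edges by increasing weight (ties by edge label):
3 7 (1): add — endpoints in different components.
0 8 (2): add — endpoints in different components.
0 1 (3): add — endpoints in different components.
0 4 (4): add — endpoints in different components.
1 8 (6): skip — 1 and 8 already connected.
2 6 (7): add — endpoints in different components.
1 7 (8): add — endpoints in different components.
4 8 (9): skip — 4 and 8 already connected.
0 7 (12): skip — 0 and 7 already connected.
6 7 (14): add — endpoints in different components.
5 8 (15): add — endpoints in different components.
MST edge set: {3 7, 0 8, 0 1, 0 4, 2 6, 1 7, 6 7, 5 8}.
Of the listed edges, {5 8, 0 4, 3 7, 1 7} are in the MST → 4.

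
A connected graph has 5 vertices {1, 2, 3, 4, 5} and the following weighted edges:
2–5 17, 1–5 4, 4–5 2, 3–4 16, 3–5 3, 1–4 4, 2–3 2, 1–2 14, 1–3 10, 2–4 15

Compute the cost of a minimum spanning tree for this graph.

11

Sort edges by weight, then run Kruskal:
2–3 (2): add — endpoints in different components.
4–5 (2): add — endpoints in different components.
3–5 (3): add — endpoints in different components.
1–4 (4): add — endpoints in different components.
MST edges: 2–3, 4–5, 3–5, 1–4; total weight 2+2+3+4 = 11.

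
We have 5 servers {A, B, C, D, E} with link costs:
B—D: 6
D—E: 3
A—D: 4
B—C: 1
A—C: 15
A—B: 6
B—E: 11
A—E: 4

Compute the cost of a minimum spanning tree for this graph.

Prim, starting at E.
Step 1: cheapest edge leaving the tree is D—E (3); add D.
Step 2: cheapest edge leaving the tree is A—D (4); add A.
Step 3: cheapest edge leaving the tree is A—B (6); add B.
Step 4: cheapest edge leaving the tree is B—C (1); add C.
MST edges: D—E, A—D, A—B, B—C; total weight 3+4+6+1 = 14.

14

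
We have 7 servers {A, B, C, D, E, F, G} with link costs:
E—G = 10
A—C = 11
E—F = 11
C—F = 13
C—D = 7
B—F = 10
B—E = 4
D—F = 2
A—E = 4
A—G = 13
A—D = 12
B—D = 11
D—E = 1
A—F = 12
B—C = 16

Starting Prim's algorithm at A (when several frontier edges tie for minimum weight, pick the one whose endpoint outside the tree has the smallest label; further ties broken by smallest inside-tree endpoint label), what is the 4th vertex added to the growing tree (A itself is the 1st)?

F

Prim, starting at A.
Step 1: cheapest edge leaving the tree is A—E (4); add E.
Step 2: cheapest edge leaving the tree is D—E (1); add D.
Step 3: cheapest edge leaving the tree is D—F (2); add F.
Step 4: cheapest edge leaving the tree is B—E (4); add B.
Step 5: cheapest edge leaving the tree is C—D (7); add C.
Step 6: cheapest edge leaving the tree is E—G (10); add G.
Vertex order: A, E, D, F, B, C, G. The 4th vertex is F.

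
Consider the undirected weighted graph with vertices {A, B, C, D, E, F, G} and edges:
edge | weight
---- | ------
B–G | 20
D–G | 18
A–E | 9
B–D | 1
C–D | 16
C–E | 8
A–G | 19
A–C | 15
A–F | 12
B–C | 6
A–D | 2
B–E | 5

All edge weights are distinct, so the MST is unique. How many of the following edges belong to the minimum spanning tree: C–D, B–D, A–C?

1

Kruskal's algorithm — process edges by increasing weight (ties by edge label):
B–D (1): add — endpoints in different components.
A–D (2): add — endpoints in different components.
B–E (5): add — endpoints in different components.
B–C (6): add — endpoints in different components.
C–E (8): skip — C and E already connected.
A–E (9): skip — A and E already connected.
A–F (12): add — endpoints in different components.
A–C (15): skip — A and C already connected.
C–D (16): skip — C and D already connected.
D–G (18): add — endpoints in different components.
MST edge set: {B–D, A–D, B–E, B–C, A–F, D–G}.
Of the listed edges, {B–D} are in the MST → 1.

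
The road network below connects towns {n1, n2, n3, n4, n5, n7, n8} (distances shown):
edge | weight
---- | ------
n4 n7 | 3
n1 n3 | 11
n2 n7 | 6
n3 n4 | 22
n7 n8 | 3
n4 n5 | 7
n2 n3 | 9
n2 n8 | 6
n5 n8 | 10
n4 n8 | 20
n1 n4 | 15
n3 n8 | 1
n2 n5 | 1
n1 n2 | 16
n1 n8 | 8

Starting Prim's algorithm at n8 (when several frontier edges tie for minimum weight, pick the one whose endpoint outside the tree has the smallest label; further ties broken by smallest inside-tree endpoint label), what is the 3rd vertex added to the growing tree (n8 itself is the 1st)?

n7

Prim, starting at n8.
Step 1: cheapest edge leaving the tree is n3 n8 (1); add n3.
Step 2: cheapest edge leaving the tree is n7 n8 (3); add n7.
Step 3: cheapest edge leaving the tree is n4 n7 (3); add n4.
Step 4: cheapest edge leaving the tree is n2 n7 (6); add n2.
Step 5: cheapest edge leaving the tree is n2 n5 (1); add n5.
Step 6: cheapest edge leaving the tree is n1 n8 (8); add n1.
Vertex order: n8, n3, n7, n4, n2, n5, n1. The 3rd vertex is n7.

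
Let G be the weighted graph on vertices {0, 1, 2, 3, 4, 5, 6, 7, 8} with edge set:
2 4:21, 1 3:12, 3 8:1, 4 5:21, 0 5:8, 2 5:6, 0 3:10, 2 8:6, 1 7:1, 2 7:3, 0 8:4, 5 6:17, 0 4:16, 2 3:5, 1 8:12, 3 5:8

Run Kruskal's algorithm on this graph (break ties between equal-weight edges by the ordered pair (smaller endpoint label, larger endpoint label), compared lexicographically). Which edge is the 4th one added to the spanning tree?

Sort edges by weight, then run Kruskal:
1 7 (1): add — endpoints in different components.
3 8 (1): add — endpoints in different components.
2 7 (3): add — endpoints in different components.
0 8 (4): add — endpoints in different components.
2 3 (5): add — endpoints in different components.
2 5 (6): add — endpoints in different components.
2 8 (6): skip — 2 and 8 already connected.
0 5 (8): skip — 0 and 5 already connected.
3 5 (8): skip — 3 and 5 already connected.
0 3 (10): skip — 0 and 3 already connected.
1 3 (12): skip — 1 and 3 already connected.
1 8 (12): skip — 1 and 8 already connected.
0 4 (16): add — endpoints in different components.
5 6 (17): add — endpoints in different components.
The 4th edge added is 0 8.

0-8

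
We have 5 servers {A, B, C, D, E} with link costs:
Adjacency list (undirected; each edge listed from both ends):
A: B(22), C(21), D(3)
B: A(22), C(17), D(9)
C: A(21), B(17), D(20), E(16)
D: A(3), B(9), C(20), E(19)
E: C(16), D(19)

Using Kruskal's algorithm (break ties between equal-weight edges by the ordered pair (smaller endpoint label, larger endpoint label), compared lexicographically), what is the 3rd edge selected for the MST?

Kruskal: consider edges lightest-first.
A-D (3): add. Components now {A,D} {B} {C} {E}
B-D (9): add. Components now {A,B,D} {C} {E}
C-E (16): add. Components now {A,B,D} {C,E}
B-C (17): add. Components now {A,B,C,D,E}
The 3rd edge added is C-E.

C-E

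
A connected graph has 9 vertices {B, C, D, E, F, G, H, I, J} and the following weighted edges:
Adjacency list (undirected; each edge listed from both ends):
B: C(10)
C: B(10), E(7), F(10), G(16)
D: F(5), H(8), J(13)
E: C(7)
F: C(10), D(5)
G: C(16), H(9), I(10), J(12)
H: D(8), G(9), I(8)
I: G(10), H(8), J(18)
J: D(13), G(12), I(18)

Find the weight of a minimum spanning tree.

Kruskal: consider edges lightest-first.
D–F (5): add — endpoints in different components.
C–E (7): add — endpoints in different components.
D–H (8): add — endpoints in different components.
H–I (8): add — endpoints in different components.
G–H (9): add — endpoints in different components.
B–C (10): add — endpoints in different components.
C–F (10): add — endpoints in different components.
G–I (10): skip — G and I already connected.
G–J (12): add — endpoints in different components.
MST edges: D–F, C–E, D–H, H–I, G–H, B–C, C–F, G–J; total weight 5+7+8+8+9+10+10+12 = 69.

69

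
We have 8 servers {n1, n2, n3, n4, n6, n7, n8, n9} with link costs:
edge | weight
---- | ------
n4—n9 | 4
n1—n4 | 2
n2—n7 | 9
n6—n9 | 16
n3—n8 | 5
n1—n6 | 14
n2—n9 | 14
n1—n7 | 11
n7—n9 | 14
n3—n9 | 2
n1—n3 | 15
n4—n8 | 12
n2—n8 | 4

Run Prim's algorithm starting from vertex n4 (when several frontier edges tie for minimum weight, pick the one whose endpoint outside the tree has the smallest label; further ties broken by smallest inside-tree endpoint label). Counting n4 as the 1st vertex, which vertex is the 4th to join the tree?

Prim's algorithm from n4:
Step 1: frontier [n1—n4 2, n4—n9 4, n4—n8 12] → take n1—n4 (2); add n1.
Step 2: frontier [n1—n7 11, n1—n6 14, n1—n3 15, n4—n9 4, n4—n8 12] → take n4—n9 (4); add n9.
Step 3: frontier [n1—n7 11, n1—n6 14, n1—n3 15, n4—n8 12, n3—n9 2, n2—n9 14, n7—n9 14, n6—n9 16] → take n3—n9 (2); add n3.
Step 4: frontier [n1—n7 11, n1—n6 14, n3—n8 5, n4—n8 12, n2—n9 14, n7—n9 14, n6—n9 16] → take n3—n8 (5); add n8.
Step 5: frontier [n1—n7 11, n1—n6 14, n2—n8 4, n2—n9 14, n7—n9 14, n6—n9 16] → take n2—n8 (4); add n2.
Step 6: frontier [n1—n7 11, n1—n6 14, n2—n7 9, n7—n9 14, n6—n9 16] → take n2—n7 (9); add n7.
Step 7: frontier [n1—n6 14, n6—n9 16] → take n1—n6 (14); add n6.
Vertex order: n4, n1, n9, n3, n8, n2, n7, n6. The 4th vertex is n3.

n3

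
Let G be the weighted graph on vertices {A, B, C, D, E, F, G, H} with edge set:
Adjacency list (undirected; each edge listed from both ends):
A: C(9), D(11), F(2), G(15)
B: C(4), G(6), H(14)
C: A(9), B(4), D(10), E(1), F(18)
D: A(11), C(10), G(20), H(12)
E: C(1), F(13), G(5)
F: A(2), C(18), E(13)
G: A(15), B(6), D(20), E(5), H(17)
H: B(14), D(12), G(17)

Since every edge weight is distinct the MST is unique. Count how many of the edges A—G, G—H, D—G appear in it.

Kruskal's algorithm — process edges by increasing weight (ties by edge label):
C—E (1): add — endpoints in different components.
A—F (2): add — endpoints in different components.
B—C (4): add — endpoints in different components.
E—G (5): add — endpoints in different components.
B—G (6): skip — B and G already connected.
A—C (9): add — endpoints in different components.
C—D (10): add — endpoints in different components.
A—D (11): skip — A and D already connected.
D—H (12): add — endpoints in different components.
MST edge set: {C—E, A—F, B—C, E—G, A—C, C—D, D—H}.
Of the listed edges, {} are in the MST → 0.

0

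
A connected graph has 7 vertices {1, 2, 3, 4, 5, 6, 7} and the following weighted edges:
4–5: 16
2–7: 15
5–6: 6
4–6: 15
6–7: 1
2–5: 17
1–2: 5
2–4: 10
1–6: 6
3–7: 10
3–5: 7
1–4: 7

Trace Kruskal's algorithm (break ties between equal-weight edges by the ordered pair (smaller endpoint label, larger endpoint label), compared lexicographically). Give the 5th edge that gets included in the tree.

Kruskal's algorithm — process edges by increasing weight (ties by edge label):
6–7 (1): add. Components now {1} {2} {3} {4} {5} {6,7}
1–2 (5): add. Components now {1,2} {3} {4} {5} {6,7}
1–6 (6): add. Components now {1,2,6,7} {3} {4} {5}
5–6 (6): add. Components now {1,2,5,6,7} {3} {4}
1–4 (7): add. Components now {1,2,4,5,6,7} {3}
3–5 (7): add. Components now {1,2,3,4,5,6,7}
The 5th edge added is 1–4.

1-4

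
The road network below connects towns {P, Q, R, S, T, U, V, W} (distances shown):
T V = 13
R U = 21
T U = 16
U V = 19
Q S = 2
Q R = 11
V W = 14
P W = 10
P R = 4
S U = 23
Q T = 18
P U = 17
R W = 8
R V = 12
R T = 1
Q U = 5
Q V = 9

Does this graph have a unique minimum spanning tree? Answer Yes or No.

Yes

Sort edges by weight, then run Kruskal:
R T (1): add — endpoints in different components.
Q S (2): add — endpoints in different components.
P R (4): add — endpoints in different components.
Q U (5): add — endpoints in different components.
R W (8): add — endpoints in different components.
Q V (9): add — endpoints in different components.
P W (10): skip — P and W already connected.
Q R (11): add — endpoints in different components.
Every non-tree edge has weight strictly greater than the heaviest edge on the tree path between its endpoints, so the MST is unique.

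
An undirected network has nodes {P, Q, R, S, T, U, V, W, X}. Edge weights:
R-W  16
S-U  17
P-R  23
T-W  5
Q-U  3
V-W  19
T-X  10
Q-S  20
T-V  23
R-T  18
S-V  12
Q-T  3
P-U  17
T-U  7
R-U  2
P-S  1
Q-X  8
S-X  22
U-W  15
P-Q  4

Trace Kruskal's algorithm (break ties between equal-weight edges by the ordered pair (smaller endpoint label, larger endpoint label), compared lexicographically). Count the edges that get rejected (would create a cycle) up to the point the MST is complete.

2

Sort edges by weight, then run Kruskal:
P-S (1): add — endpoints in different components.
R-U (2): add — endpoints in different components.
Q-T (3): add — endpoints in different components.
Q-U (3): add — endpoints in different components.
P-Q (4): add — endpoints in different components.
T-W (5): add — endpoints in different components.
T-U (7): skip — T and U already connected.
Q-X (8): add — endpoints in different components.
T-X (10): skip — T and X already connected.
S-V (12): add — endpoints in different components.
Edges rejected before the tree was complete: 2.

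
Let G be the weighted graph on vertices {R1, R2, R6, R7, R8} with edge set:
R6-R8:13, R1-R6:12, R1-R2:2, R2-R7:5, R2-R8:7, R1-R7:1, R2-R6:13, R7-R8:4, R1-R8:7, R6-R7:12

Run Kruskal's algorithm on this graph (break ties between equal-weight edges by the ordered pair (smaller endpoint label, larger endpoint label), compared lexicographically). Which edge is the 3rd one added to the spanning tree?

Kruskal's algorithm — process edges by increasing weight (ties by edge label):
R1-R7 (1): add — endpoints in different components.
R1-R2 (2): add — endpoints in different components.
R7-R8 (4): add — endpoints in different components.
R2-R7 (5): skip — R2 and R7 already connected.
R1-R8 (7): skip — R8 and R1 already connected.
R2-R8 (7): skip — R2 and R8 already connected.
R1-R6 (12): add — endpoints in different components.
The 3rd edge added is R7-R8.

R7-R8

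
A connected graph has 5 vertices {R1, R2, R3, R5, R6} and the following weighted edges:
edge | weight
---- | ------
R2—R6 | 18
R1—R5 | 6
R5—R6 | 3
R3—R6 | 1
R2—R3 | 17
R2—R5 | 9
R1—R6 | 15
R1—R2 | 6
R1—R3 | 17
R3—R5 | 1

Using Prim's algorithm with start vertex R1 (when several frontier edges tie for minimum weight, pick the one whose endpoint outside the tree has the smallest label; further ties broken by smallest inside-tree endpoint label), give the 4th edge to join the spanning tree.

R3-R6

Grow the tree from R1 using Prim:
Step 1: cheapest edge leaving the tree is R1—R2 (6); add R2.
Step 2: cheapest edge leaving the tree is R1—R5 (6); add R5.
Step 3: cheapest edge leaving the tree is R3—R5 (1); add R3.
Step 4: cheapest edge leaving the tree is R3—R6 (1); add R6.
The 4th edge added is R3—R6.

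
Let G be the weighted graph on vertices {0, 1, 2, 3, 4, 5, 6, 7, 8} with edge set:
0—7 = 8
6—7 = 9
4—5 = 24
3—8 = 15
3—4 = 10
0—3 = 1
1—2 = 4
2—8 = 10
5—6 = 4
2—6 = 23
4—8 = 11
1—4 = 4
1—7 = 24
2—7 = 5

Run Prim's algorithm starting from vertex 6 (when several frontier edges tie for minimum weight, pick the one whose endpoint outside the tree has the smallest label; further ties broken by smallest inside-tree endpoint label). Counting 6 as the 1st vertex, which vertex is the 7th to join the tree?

0

Prim, starting at 6.
Step 1: cheapest edge leaving the tree is 5—6 (4); add 5.
Step 2: cheapest edge leaving the tree is 6—7 (9); add 7.
Step 3: cheapest edge leaving the tree is 2—7 (5); add 2.
Step 4: cheapest edge leaving the tree is 1—2 (4); add 1.
Step 5: cheapest edge leaving the tree is 1—4 (4); add 4.
Step 6: cheapest edge leaving the tree is 0—7 (8); add 0.
Step 7: cheapest edge leaving the tree is 0—3 (1); add 3.
Step 8: cheapest edge leaving the tree is 2—8 (10); add 8.
Vertex order: 6, 5, 7, 2, 1, 4, 0, 3, 8. The 7th vertex is 0.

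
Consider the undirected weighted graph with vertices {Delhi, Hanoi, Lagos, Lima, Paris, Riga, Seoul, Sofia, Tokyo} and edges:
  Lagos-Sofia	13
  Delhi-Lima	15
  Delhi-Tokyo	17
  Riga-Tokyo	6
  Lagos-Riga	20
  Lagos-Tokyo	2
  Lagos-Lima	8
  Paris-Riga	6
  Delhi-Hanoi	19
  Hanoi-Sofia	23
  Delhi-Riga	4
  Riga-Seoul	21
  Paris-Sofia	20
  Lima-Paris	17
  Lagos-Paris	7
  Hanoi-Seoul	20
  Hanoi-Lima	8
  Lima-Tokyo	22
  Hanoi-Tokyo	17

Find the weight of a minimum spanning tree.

67

Prim, starting at Hanoi.
Step 1: cheapest edge leaving the tree is Hanoi-Lima (8); add Lima.
Step 2: cheapest edge leaving the tree is Lagos-Lima (8); add Lagos.
Step 3: cheapest edge leaving the tree is Lagos-Tokyo (2); add Tokyo.
Step 4: cheapest edge leaving the tree is Riga-Tokyo (6); add Riga.
Step 5: cheapest edge leaving the tree is Delhi-Riga (4); add Delhi.
Step 6: cheapest edge leaving the tree is Paris-Riga (6); add Paris.
Step 7: cheapest edge leaving the tree is Lagos-Sofia (13); add Sofia.
Step 8: cheapest edge leaving the tree is Hanoi-Seoul (20); add Seoul.
MST edges: Hanoi-Lima, Lagos-Lima, Lagos-Tokyo, Riga-Tokyo, Delhi-Riga, Paris-Riga, Lagos-Sofia, Hanoi-Seoul; total weight 8+8+2+6+4+6+13+20 = 67.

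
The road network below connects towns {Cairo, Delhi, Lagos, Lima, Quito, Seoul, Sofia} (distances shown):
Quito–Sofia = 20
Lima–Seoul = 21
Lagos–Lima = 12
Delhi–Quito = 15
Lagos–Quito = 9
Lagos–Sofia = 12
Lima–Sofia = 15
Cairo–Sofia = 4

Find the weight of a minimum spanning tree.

Prim's algorithm from Cairo:
Step 1: frontier [Cairo–Sofia 4] → take Cairo–Sofia (4); add Sofia.
Step 2: frontier [Lagos–Sofia 12, Lima–Sofia 15, Quito–Sofia 20] → take Lagos–Sofia (12); add Lagos.
Step 3: frontier [Lagos–Quito 9, Lagos–Lima 12, Lima–Sofia 15, Quito–Sofia 20] → take Lagos–Quito (9); add Quito.
Step 4: frontier [Lagos–Lima 12, Delhi–Quito 15, Lima–Sofia 15] → take Lagos–Lima (12); add Lima.
Step 5: frontier [Lima–Seoul 21, Delhi–Quito 15] → take Delhi–Quito (15); add Delhi.
Step 6: frontier [Lima–Seoul 21] → take Lima–Seoul (21); add Seoul.
MST edges: Cairo–Sofia, Lagos–Sofia, Lagos–Quito, Lagos–Lima, Delhi–Quito, Lima–Seoul; total weight 4+12+9+12+15+21 = 73.

73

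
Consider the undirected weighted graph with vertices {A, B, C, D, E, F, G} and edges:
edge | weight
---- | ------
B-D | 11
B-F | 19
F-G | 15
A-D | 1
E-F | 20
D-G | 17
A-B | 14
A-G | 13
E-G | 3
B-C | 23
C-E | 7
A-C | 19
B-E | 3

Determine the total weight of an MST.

40

Kruskal's algorithm — process edges by increasing weight (ties by edge label):
A-D (1): add. Components now {A,D} {B} {C} {E} {F} {G}
B-E (3): add. Components now {A,D} {B,E} {C} {F} {G}
E-G (3): add. Components now {A,D} {B,E,G} {C} {F}
C-E (7): add. Components now {A,D} {B,C,E,G} {F}
B-D (11): add. Components now {A,B,C,D,E,G} {F}
A-G (13): skip — A and G already connected.
A-B (14): skip — A and B already connected.
F-G (15): add. Components now {A,B,C,D,E,F,G}
MST edges: A-D, B-E, E-G, C-E, B-D, F-G; total weight 1+3+3+7+11+15 = 40.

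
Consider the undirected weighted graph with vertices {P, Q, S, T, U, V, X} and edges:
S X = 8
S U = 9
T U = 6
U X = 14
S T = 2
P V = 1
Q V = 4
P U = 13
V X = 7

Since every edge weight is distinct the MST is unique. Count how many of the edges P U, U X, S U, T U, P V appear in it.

Kruskal's algorithm — process edges by increasing weight (ties by edge label):
P V (1): add. Components now {P,V} {Q} {U} {X} {T} {S}
S T (2): add. Components now {P,V} {Q} {U} {X} {S,T}
Q V (4): add. Components now {P,Q,V} {U} {X} {S,T}
T U (6): add. Components now {P,Q,V} {S,T,U} {X}
V X (7): add. Components now {P,Q,V,X} {S,T,U}
S X (8): add. Components now {P,Q,S,T,U,V,X}
MST edge set: {P V, S T, Q V, T U, V X, S X}.
Of the listed edges, {T U, P V} are in the MST → 2.

2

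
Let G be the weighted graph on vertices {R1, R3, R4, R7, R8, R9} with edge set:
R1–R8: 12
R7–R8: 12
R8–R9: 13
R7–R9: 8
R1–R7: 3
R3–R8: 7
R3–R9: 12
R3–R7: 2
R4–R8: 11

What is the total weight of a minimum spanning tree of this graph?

Kruskal's algorithm — process edges by increasing weight (ties by edge label):
R3–R7 (2): add. Components now {R4} {R9} {R3,R7} {R1} {R8}
R1–R7 (3): add. Components now {R4} {R9} {R1,R3,R7} {R8}
R3–R8 (7): add. Components now {R4} {R9} {R1,R3,R7,R8}
R7–R9 (8): add. Components now {R4} {R1,R3,R7,R8,R9}
R4–R8 (11): add. Components now {R1,R3,R4,R7,R8,R9}
MST edges: R3–R7, R1–R7, R3–R8, R7–R9, R4–R8; total weight 2+3+7+8+11 = 31.

31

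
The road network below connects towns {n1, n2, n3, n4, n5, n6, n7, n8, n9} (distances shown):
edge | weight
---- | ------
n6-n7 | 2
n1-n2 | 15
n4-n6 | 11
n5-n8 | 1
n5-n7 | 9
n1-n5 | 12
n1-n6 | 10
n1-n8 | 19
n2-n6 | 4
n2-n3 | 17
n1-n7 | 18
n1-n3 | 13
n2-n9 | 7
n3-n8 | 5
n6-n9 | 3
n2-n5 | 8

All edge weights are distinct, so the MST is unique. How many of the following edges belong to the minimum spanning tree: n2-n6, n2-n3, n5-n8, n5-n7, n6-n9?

Sort edges by weight, then run Kruskal:
n5-n8 (1): add — endpoints in different components.
n6-n7 (2): add — endpoints in different components.
n6-n9 (3): add — endpoints in different components.
n2-n6 (4): add — endpoints in different components.
n3-n8 (5): add — endpoints in different components.
n2-n9 (7): skip — n2 and n9 already connected.
n2-n5 (8): add — endpoints in different components.
n5-n7 (9): skip — n5 and n7 already connected.
n1-n6 (10): add — endpoints in different components.
n4-n6 (11): add — endpoints in different components.
MST edge set: {n5-n8, n6-n7, n6-n9, n2-n6, n3-n8, n2-n5, n1-n6, n4-n6}.
Of the listed edges, {n2-n6, n5-n8, n6-n9} are in the MST → 3.

3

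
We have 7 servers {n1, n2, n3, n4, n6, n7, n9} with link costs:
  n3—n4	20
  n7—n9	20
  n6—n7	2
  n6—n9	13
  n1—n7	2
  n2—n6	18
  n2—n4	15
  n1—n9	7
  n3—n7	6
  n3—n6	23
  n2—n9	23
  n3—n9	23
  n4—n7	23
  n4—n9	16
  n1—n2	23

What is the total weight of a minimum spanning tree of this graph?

Prim's algorithm from n1:
Step 1: cheapest edge leaving the tree is n1—n7 (2); add n7.
Step 2: cheapest edge leaving the tree is n6—n7 (2); add n6.
Step 3: cheapest edge leaving the tree is n3—n7 (6); add n3.
Step 4: cheapest edge leaving the tree is n1—n9 (7); add n9.
Step 5: cheapest edge leaving the tree is n4—n9 (16); add n4.
Step 6: cheapest edge leaving the tree is n2—n4 (15); add n2.
MST edges: n1—n7, n6—n7, n3—n7, n1—n9, n4—n9, n2—n4; total weight 2+2+6+7+16+15 = 48.

48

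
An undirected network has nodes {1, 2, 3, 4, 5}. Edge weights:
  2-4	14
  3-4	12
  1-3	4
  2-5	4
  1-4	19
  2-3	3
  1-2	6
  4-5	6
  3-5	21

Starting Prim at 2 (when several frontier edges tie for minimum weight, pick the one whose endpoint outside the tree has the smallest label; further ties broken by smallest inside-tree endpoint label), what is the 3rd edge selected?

2-5

Prim's algorithm from 2:
Step 1: cheapest edge leaving the tree is 2-3 (3); add 3.
Step 2: cheapest edge leaving the tree is 1-3 (4); add 1.
Step 3: cheapest edge leaving the tree is 2-5 (4); add 5.
Step 4: cheapest edge leaving the tree is 4-5 (6); add 4.
The 3rd edge added is 2-5.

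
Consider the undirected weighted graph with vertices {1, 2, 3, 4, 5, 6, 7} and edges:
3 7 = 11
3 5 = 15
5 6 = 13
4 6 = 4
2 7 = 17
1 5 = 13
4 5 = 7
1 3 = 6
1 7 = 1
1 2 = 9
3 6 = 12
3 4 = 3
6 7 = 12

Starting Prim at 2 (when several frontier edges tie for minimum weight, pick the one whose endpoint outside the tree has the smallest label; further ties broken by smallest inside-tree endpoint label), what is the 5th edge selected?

Prim's algorithm from 2:
Step 1: frontier [1 2 9, 2 7 17] → take 1 2 (9); add 1.
Step 2: frontier [1 7 1, 1 3 6, 1 5 13, 2 7 17] → take 1 7 (1); add 7.
Step 3: frontier [1 3 6, 1 5 13, 3 7 11, 6 7 12] → take 1 3 (6); add 3.
Step 4: frontier [1 5 13, 3 4 3, 3 6 12, 3 5 15, 6 7 12] → take 3 4 (3); add 4.
Step 5: frontier [1 5 13, 3 6 12, 3 5 15, 4 6 4, 4 5 7, 6 7 12] → take 4 6 (4); add 6.
Step 6: frontier [1 5 13, 3 5 15, 4 5 7, 5 6 13] → take 4 5 (7); add 5.
The 5th edge added is 4 6.

4-6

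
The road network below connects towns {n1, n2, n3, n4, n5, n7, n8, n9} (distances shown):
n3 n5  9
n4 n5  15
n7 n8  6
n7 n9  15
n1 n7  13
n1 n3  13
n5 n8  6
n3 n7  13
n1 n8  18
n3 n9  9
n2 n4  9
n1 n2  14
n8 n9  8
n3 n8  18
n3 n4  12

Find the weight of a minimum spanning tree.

63

Sort edges by weight, then run Kruskal:
n5 n8 (6): add — endpoints in different components.
n7 n8 (6): add — endpoints in different components.
n8 n9 (8): add — endpoints in different components.
n2 n4 (9): add — endpoints in different components.
n3 n5 (9): add — endpoints in different components.
n3 n9 (9): skip — n9 and n3 already connected.
n3 n4 (12): add — endpoints in different components.
n1 n3 (13): add — endpoints in different components.
MST edges: n5 n8, n7 n8, n8 n9, n2 n4, n3 n5, n3 n4, n1 n3; total weight 6+6+8+9+9+12+13 = 63.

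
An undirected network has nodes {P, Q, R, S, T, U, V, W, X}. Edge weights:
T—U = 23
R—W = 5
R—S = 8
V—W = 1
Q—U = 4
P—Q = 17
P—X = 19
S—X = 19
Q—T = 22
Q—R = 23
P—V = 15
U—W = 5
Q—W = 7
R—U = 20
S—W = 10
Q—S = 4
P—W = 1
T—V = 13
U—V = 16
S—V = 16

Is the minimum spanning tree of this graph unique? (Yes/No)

Sort edges by weight, then run Kruskal:
P—W (1): add — endpoints in different components.
V—W (1): add — endpoints in different components.
Q—S (4): add — endpoints in different components.
Q—U (4): add — endpoints in different components.
R—W (5): add — endpoints in different components.
U—W (5): add — endpoints in different components.
Q—W (7): skip — W and Q already connected.
R—S (8): skip — S and R already connected.
S—W (10): skip — S and W already connected.
T—V (13): add — endpoints in different components.
P—V (15): skip — P and V already connected.
S—V (16): skip — S and V already connected.
U—V (16): skip — U and V already connected.
P—Q (17): skip — P and Q already connected.
P—X (19): add — endpoints in different components.
Non-tree edge S—X has weight 19, equal to the heaviest edge on its tree cycle — swapping gives another MST of the same weight. Not unique.

No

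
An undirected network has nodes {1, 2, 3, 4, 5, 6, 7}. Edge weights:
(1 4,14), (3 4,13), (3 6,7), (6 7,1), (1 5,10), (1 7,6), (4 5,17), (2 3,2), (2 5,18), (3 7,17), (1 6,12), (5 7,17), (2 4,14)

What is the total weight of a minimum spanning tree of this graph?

39

Sort edges by weight, then run Kruskal:
6 7 (1): add. Components now {1} {2} {3} {4} {5} {6,7}
2 3 (2): add. Components now {1} {2,3} {4} {5} {6,7}
1 7 (6): add. Components now {1,6,7} {2,3} {4} {5}
3 6 (7): add. Components now {1,2,3,6,7} {4} {5}
1 5 (10): add. Components now {1,2,3,5,6,7} {4}
1 6 (12): skip — 1 and 6 already connected.
3 4 (13): add. Components now {1,2,3,4,5,6,7}
MST edges: 6 7, 2 3, 1 7, 3 6, 1 5, 3 4; total weight 1+2+6+7+10+13 = 39.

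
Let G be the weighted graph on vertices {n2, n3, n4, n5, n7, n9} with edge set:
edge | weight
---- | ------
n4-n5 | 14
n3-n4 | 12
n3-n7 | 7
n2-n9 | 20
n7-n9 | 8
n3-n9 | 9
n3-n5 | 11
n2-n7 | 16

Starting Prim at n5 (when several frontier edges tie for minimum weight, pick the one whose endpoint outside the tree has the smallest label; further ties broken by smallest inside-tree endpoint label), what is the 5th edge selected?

n2-n7

Prim's algorithm from n5:
Step 1: frontier [n3-n5 11, n4-n5 14] → take n3-n5 (11); add n3.
Step 2: frontier [n3-n7 7, n3-n9 9, n3-n4 12, n4-n5 14] → take n3-n7 (7); add n7.
Step 3: frontier [n3-n9 9, n3-n4 12, n4-n5 14, n7-n9 8, n2-n7 16] → take n7-n9 (8); add n9.
Step 4: frontier [n3-n4 12, n4-n5 14, n2-n7 16, n2-n9 20] → take n3-n4 (12); add n4.
Step 5: frontier [n2-n7 16, n2-n9 20] → take n2-n7 (16); add n2.
The 5th edge added is n2-n7.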